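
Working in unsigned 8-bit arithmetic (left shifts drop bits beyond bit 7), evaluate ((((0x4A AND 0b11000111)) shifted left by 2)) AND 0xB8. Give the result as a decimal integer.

0x4A = 01001010
0b11000111 = 11000111
→ AND → 01000010 = 66
→ shifted left by 2 (mod 2^8) → 00001000 = 8
0xB8 = 10111000
→ AND → 00001000 = 8

8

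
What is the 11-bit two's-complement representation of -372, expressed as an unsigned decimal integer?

1676

372 in 11 bits: 00101110100
Invert: 11010001011
Add 1:  11010001100 = 1676
(Check: 2^11 - 372 = 2048 - 372 = 1676.)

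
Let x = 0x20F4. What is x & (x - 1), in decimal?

8432

x = 10000011110100 = 8436
x - 1 = 10000011110011
AND   = 10000011110000 = 8432
(x & (x - 1) clears the lowest set bit of x.)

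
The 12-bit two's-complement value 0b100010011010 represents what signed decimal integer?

-1894

pattern = 100010011010 (MSB is 1 ⇒ negative)
Invert: 011101100101, add 1 → 011101100110 = 1894, so the value is -1894.
(Equivalently: 2202 - 2^12 = 2202 - 4096 = -1894.)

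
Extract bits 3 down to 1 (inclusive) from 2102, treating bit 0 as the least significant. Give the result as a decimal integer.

v = 0100000110110
Shift right by 1: 010000011011
Mask low 3 bits: 011 = 3

3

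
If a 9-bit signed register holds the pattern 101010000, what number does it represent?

-176

pattern = 101010000 (MSB is 1 ⇒ negative)
Invert: 010101111, add 1 → 010110000 = 176, so the value is -176.
(Equivalently: 336 - 2^9 = 336 - 512 = -176.)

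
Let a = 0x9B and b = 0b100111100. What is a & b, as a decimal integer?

24

0x9B = 010011011
b = 100111100
AND → 000011000 = 24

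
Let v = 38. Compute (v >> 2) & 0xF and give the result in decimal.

v = 00100110
Shift right by 2: 001001
Mask low 4 bits: 1001 = 9

9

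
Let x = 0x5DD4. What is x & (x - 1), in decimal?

24016

x = 101110111010100 = 24020
x - 1 = 101110111010011
AND   = 101110111010000 = 24016
(x & (x - 1) clears the lowest set bit of x.)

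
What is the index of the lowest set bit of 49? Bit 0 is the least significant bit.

49 = 110001
Trailing zeros: 0, so the lowest set bit is bit 0 (value 1).

0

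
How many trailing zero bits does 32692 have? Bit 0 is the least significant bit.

2

32692 = 111111110110100
Trailing zeros: 2, so the lowest set bit is bit 2 (value 4).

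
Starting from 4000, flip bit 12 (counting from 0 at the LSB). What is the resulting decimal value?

x = 0111110100000
bit 12 is currently 0; toggle it via x ^ (1 << 12) = x ^ 4096
→ 1111110100000 = 8096

8096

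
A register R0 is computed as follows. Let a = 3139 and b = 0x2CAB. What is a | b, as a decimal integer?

3139 = 00110001000011
0x2CAB = 10110010101011
 OR → 10110011101011 = 11499

11499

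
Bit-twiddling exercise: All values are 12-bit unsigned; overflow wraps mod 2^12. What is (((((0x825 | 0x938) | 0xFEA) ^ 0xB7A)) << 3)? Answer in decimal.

0x825 = 100000100101
0x938 = 100100111000
→ | → 100100111101 = 2365
0xFEA = 111111101010
→ | → 111111111111 = 4095
0xB7A = 101101111010
→ ^ → 010010000101 = 1157
→ << 3 (mod 2^12) → 010000101000 = 1064

1064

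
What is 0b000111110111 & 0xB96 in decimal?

406

a = 000111110111
0xB96 = 101110010110
AND → 000110010110 = 406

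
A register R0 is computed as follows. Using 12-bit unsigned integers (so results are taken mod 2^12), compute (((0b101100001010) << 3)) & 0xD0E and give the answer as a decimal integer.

2048

0b101100001010 = 101100001010
→ << 3 (mod 2^12) → 100001010000 = 2128
0xD0E = 110100001110
→ & → 100000000000 = 2048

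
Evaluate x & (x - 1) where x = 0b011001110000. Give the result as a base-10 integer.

x = 11001110000 = 1648
x - 1 = 11001101111
AND   = 11001100000 = 1632
(x & (x - 1) clears the lowest set bit of x.)

1632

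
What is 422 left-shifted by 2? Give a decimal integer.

1688

422 = 00110100110
shift left by 2 → 11010011000 = 1688
(equivalently, 422 × 2^2 = 422 × 4)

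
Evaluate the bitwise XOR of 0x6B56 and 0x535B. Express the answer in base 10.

14349

0x6B56 = 110101101010110
0x535B = 101001101011011
XOR → 011100000001101 = 14349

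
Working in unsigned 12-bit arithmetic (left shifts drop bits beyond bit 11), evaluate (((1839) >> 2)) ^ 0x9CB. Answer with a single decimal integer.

1839 = 011100101111
→ >> 2 → 000111001011 = 459
0x9CB = 100111001011
→ ^ → 100000000000 = 2048

2048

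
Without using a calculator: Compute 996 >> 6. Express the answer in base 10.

996 = 1111100100
shift right by 6 → 0000001111 = 15
(equivalently, floor(996 / 64))

15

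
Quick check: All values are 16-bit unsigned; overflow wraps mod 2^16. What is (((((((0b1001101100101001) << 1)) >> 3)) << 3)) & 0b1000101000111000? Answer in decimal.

0b1001101100101001 = 1001101100101001
→ << 1 (mod 2^16) → 0011011001010010 = 13906
→ >> 3 → 0000011011001010 = 1738
→ << 3 (mod 2^16) → 0011011001010000 = 13904
0b1000101000111000 = 1000101000111000
→ & → 0000001000010000 = 528

528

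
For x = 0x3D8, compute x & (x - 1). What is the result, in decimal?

x = 1111011000 = 984
x - 1 = 1111010111
AND   = 1111010000 = 976
(x & (x - 1) clears the lowest set bit of x.)

976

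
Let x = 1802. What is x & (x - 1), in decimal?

1800

x = 11100001010 = 1802
x - 1 = 11100001001
AND   = 11100001000 = 1800
(x & (x - 1) clears the lowest set bit of x.)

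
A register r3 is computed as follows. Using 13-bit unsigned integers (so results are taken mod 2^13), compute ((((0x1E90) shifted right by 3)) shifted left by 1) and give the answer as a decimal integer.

1956

0x1E90 = 1111010010000
→ shifted right by 3 → 0001111010010 = 978
→ shifted left by 1 (mod 2^13) → 0011110100100 = 1956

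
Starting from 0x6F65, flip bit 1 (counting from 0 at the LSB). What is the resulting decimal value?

x = 110111101100101
bit 1 is currently 0; toggle it via x ^ (1 << 1) = x ^ 2
→ 110111101100111 = 28519

28519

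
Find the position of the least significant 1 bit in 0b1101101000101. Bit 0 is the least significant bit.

0

0b1101101000101 = 1101101000101
Trailing zeros: 0, so the lowest set bit is bit 0 (value 1).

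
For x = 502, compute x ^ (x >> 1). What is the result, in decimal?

x = 111110110 = 502
x>>1 = 011111011
XOR  = 100001101 = 269
(x ^ (x >> 1) gives the standard binary-reflected Gray code of x.)

269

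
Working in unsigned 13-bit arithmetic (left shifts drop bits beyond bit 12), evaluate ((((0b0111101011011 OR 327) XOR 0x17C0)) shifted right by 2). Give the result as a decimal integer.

0b0111101011011 = 0111101011011
327 = 0000101000111
→ OR → 0111101011111 = 3935
0x17C0 = 1011111000000
→ XOR → 1100010011111 = 6303
→ shifted right by 2 → 0011000100111 = 1575

1575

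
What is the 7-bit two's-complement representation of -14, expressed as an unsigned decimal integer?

114

14 in 7 bits: 0001110
Invert: 1110001
Add 1:  1110010 = 114
(Check: 2^7 - 14 = 128 - 14 = 114.)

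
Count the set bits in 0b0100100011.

n = 100100011
Count the 1s: 1 + 1 + 1 + 1 = 4

4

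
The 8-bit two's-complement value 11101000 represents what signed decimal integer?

-24

pattern = 11101000 (MSB is 1 ⇒ negative)
Invert: 00010111, add 1 → 00011000 = 24, so the value is -24.
(Equivalently: 232 - 2^8 = 232 - 256 = -24.)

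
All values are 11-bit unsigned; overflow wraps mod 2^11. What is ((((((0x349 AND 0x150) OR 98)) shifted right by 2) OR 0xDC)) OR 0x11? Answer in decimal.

221

0x349 = 01101001001
0x150 = 00101010000
→ AND → 00101000000 = 320
98 = 00001100010
→ OR → 00101100010 = 354
→ shifted right by 2 → 00001011000 = 88
0xDC = 00011011100
→ OR → 00011011100 = 220
0x11 = 00000010001
→ OR → 00011011101 = 221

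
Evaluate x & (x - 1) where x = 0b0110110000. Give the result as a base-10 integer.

416

x = 110110000 = 432
x - 1 = 110101111
AND   = 110100000 = 416
(x & (x - 1) clears the lowest set bit of x.)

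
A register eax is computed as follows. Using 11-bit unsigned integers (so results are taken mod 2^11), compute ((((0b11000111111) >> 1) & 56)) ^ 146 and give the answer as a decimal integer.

138

0b11000111111 = 11000111111
→ >> 1 → 01100011111 = 799
56 = 00000111000
→ & → 00000011000 = 24
146 = 00010010010
→ ^ → 00010001010 = 138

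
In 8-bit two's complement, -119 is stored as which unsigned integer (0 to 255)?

137

119 in 8 bits: 01110111
Invert: 10001000
Add 1:  10001001 = 137
(Check: 2^8 - 119 = 256 - 119 = 137.)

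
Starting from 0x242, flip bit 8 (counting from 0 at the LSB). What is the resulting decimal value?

834

x = 01001000010
bit 8 is currently 0; toggle it via x ^ (1 << 8) = x ^ 256
→ 01101000010 = 834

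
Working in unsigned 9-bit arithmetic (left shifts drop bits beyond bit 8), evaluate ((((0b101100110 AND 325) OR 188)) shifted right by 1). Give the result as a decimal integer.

0b101100110 = 101100110
325 = 101000101
→ AND → 101000100 = 324
188 = 010111100
→ OR → 111111100 = 508
→ shifted right by 1 → 011111110 = 254

254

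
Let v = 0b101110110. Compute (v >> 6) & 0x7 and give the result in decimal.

v = 101110110
Shift right by 6: 101
Mask low 3 bits: 101 = 5

5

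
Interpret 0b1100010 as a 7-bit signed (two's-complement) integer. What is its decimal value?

-30

pattern = 1100010 (MSB is 1 ⇒ negative)
Invert: 0011101, add 1 → 0011110 = 30, so the value is -30.
(Equivalently: 98 - 2^7 = 98 - 128 = -30.)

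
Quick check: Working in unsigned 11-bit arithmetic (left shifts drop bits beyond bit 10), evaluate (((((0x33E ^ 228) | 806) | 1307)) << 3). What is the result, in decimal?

2040

0x33E = 01100111110
228 = 00011100100
→ ^ → 01111011010 = 986
806 = 01100100110
→ | → 01111111110 = 1022
1307 = 10100011011
→ | → 11111111111 = 2047
→ << 3 (mod 2^11) → 11111111000 = 2040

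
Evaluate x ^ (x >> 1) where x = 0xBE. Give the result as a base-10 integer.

x = 10111110 = 190
x>>1 = 01011111
XOR  = 11100001 = 225
(x ^ (x >> 1) gives the standard binary-reflected Gray code of x.)

225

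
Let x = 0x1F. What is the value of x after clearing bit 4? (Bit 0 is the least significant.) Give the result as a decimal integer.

x = 0000011111
bit 4 is currently 1; clear it via x & ~(1 << 4) = x & ~16
→ 0000001111 = 15

15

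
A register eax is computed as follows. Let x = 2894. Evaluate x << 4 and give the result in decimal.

46304

2894 = 0000101101001110
shift left by 4 → 1011010011100000 = 46304
(equivalently, 2894 × 2^4 = 2894 × 16)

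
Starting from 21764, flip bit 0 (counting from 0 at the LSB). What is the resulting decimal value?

21765

x = 101010100000100
bit 0 is currently 0; toggle it via x ^ (1 << 0) = x ^ 1
→ 101010100000101 = 21765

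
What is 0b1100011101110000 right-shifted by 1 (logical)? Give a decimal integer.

x = 1100011101110000
shift right by 1 → 0110001110111000 = 25528
(equivalently, floor(51056 / 2))

25528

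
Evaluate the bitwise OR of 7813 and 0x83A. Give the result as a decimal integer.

7871

7813 = 1111010000101
0x83A = 0100000111010
 OR → 1111010111111 = 7871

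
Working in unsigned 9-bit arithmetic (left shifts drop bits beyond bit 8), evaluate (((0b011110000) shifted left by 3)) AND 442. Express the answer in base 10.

384

0b011110000 = 011110000
→ shifted left by 3 (mod 2^9) → 110000000 = 384
442 = 110111010
→ AND → 110000000 = 384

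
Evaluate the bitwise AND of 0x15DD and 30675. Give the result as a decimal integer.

5585

0x15DD = 001010111011101
30675 = 111011111010011
AND → 001010111010001 = 5585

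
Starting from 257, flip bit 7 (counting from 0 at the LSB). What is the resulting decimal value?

385

x = 100000001
bit 7 is currently 0; toggle it via x ^ (1 << 7) = x ^ 128
→ 110000001 = 385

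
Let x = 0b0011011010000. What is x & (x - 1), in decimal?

1728

x = 11011010000 = 1744
x - 1 = 11011001111
AND   = 11011000000 = 1728
(x & (x - 1) clears the lowest set bit of x.)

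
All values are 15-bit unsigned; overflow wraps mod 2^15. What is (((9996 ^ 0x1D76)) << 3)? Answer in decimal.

9996 = 010011100001100
0x1D76 = 001110101110110
→ ^ → 011101001111010 = 14970
→ << 3 (mod 2^15) → 101001111010000 = 21456

21456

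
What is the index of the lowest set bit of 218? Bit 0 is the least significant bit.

218 = 11011010
Trailing zeros: 1, so the lowest set bit is bit 1 (value 2).

1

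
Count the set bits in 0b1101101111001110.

11

n = 1101101111001110
Count the 1s: 1 + 1 + 1 + 1 + 1 + 1 + 1 + 1 + 1 + 1 + 1 = 11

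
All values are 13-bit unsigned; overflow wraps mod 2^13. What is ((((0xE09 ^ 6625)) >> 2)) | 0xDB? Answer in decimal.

1531

0xE09 = 0111000001001
6625 = 1100111100001
→ ^ → 1011111101000 = 6120
→ >> 2 → 0010111111010 = 1530
0xDB = 0000011011011
→ | → 0010111111011 = 1531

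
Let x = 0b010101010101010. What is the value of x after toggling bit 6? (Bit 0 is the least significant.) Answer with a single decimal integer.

x = 010101010101010
bit 6 is currently 0; toggle it via x ^ (1 << 6) = x ^ 64
→ 010101011101010 = 10986

10986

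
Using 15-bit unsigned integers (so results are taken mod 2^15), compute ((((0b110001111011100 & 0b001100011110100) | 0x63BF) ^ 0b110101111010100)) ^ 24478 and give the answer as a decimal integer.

22453

0b110001111011100 = 110001111011100
0b001100011110100 = 001100011110100
→ & → 000000011010100 = 212
0x63BF = 110001110111111
→ | → 110001111111111 = 25599
0b110101111010100 = 110101111010100
→ ^ → 000100000101011 = 2091
24478 = 101111110011110
→ ^ → 101011110110101 = 22453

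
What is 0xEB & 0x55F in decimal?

0xEB = 00011101011
0x55F = 10101011111
AND → 00001001011 = 75

75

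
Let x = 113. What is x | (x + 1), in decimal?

115

x = 1110001 = 113
x + 1 = 1110010
OR    = 1110011 = 115
(x | (x + 1) sets the lowest cleared bit.)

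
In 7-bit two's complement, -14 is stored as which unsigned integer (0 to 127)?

114

14 in 7 bits: 0001110
Invert: 1110001
Add 1:  1110010 = 114
(Check: 2^7 - 14 = 128 - 14 = 114.)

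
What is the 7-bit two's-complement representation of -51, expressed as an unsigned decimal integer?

77

51 in 7 bits: 0110011
Invert: 1001100
Add 1:  1001101 = 77
(Check: 2^7 - 51 = 128 - 51 = 77.)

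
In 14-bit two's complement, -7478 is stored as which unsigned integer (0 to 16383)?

8906

7478 in 14 bits: 01110100110110
Invert: 10001011001001
Add 1:  10001011001010 = 8906
(Check: 2^14 - 7478 = 16384 - 7478 = 8906.)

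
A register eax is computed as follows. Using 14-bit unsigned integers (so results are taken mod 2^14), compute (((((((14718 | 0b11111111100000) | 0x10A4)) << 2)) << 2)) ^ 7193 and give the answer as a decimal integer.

9209

14718 = 11100101111110
0b11111111100000 = 11111111100000
→ | → 11111111111110 = 16382
0x10A4 = 01000010100100
→ | → 11111111111110 = 16382
→ << 2 (mod 2^14) → 11111111111000 = 16376
→ << 2 (mod 2^14) → 11111111100000 = 16352
7193 = 01110000011001
→ ^ → 10001111111001 = 9209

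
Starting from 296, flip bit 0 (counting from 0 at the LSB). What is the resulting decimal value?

x = 0100101000
bit 0 is currently 0; toggle it via x ^ (1 << 0) = x ^ 1
→ 0100101001 = 297

297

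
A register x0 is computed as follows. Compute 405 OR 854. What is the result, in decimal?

983

405 = 0110010101
854 = 1101010110
 OR → 1111010111 = 983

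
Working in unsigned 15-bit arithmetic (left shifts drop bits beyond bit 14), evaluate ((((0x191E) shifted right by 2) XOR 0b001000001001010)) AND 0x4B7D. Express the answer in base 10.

525

0x191E = 001100100011110
→ shifted right by 2 → 000011001000111 = 1607
0b001000001001010 = 001000001001010
→ XOR → 001011000001101 = 5645
0x4B7D = 100101101111101
→ AND → 000001000001101 = 525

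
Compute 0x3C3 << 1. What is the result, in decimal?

0x3C3 = 01111000011
shift left by 1 → 11110000110 = 1926
(equivalently, 963 × 2^1 = 963 × 2)

1926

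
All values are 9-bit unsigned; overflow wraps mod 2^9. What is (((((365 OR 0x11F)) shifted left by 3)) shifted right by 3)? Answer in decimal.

63

365 = 101101101
0x11F = 100011111
→ OR → 101111111 = 383
→ shifted left by 3 (mod 2^9) → 111111000 = 504
→ shifted right by 3 → 000111111 = 63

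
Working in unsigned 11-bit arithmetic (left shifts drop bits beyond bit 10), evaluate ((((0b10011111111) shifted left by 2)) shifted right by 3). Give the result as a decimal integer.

127

0b10011111111 = 10011111111
→ shifted left by 2 (mod 2^11) → 01111111100 = 1020
→ shifted right by 3 → 00001111111 = 127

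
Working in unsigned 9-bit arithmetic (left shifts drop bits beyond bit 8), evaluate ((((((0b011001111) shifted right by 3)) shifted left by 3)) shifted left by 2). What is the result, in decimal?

0b011001111 = 011001111
→ shifted right by 3 → 000011001 = 25
→ shifted left by 3 (mod 2^9) → 011001000 = 200
→ shifted left by 2 (mod 2^9) → 100100000 = 288

288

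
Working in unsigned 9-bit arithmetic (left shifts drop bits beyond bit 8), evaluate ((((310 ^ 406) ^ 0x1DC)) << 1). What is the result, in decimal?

248

310 = 100110110
406 = 110010110
→ ^ → 010100000 = 160
0x1DC = 111011100
→ ^ → 101111100 = 380
→ << 1 (mod 2^9) → 011111000 = 248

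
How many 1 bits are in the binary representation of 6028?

7

6028 = 1011110001100
Count the 1s: 1 + 1 + 1 + 1 + 1 + 1 + 1 = 7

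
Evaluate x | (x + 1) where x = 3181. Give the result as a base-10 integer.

3183

x = 110001101101 = 3181
x + 1 = 110001101110
OR    = 110001101111 = 3183
(x | (x + 1) sets the lowest cleared bit.)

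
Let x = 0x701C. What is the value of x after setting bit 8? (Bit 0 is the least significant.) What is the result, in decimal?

28956

x = 111000000011100
bit 8 is currently 0; set it via x | (1 << 8) = x | 256
→ 111000100011100 = 28956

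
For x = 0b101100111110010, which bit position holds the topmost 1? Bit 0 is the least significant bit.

14

0b101100111110010 = 101100111110010
The topmost 1 is at position 14 (since 2^14 = 16384 ≤ 23026 < 32768).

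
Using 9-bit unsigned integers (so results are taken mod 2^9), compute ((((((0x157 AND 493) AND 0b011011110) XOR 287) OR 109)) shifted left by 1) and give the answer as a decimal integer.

254

0x157 = 101010111
493 = 111101101
→ AND → 101000101 = 325
0b011011110 = 011011110
→ AND → 001000100 = 68
287 = 100011111
→ XOR → 101011011 = 347
109 = 001101101
→ OR → 101111111 = 383
→ shifted left by 1 (mod 2^9) → 011111110 = 254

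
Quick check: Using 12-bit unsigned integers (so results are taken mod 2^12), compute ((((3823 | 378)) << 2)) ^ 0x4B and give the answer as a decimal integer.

4023

3823 = 111011101111
378 = 000101111010
→ | → 111111111111 = 4095
→ << 2 (mod 2^12) → 111111111100 = 4092
0x4B = 000001001011
→ ^ → 111110110111 = 4023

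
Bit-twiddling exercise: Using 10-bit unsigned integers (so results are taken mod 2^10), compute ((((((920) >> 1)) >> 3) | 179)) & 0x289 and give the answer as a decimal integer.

920 = 1110011000
→ >> 1 → 0111001100 = 460
→ >> 3 → 0000111001 = 57
179 = 0010110011
→ | → 0010111011 = 187
0x289 = 1010001001
→ & → 0010001001 = 137

137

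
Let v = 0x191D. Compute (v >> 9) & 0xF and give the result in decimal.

v = 01100100011101
Shift right by 9: 01100
Mask low 4 bits: 1100 = 12

12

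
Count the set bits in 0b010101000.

n = 10101000
Count the 1s: 1 + 1 + 1 = 3

3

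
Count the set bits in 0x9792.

0x9792 = 1001011110010010
Count the 1s: 1 + 1 + 1 + 1 + 1 + 1 + 1 + 1 = 8

8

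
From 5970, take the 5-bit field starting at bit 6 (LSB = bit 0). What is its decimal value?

29

v = 1011101010010
Shift right by 6: 1011101
Mask low 5 bits: 11101 = 29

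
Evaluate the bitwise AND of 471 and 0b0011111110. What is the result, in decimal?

471 = 111010111
b = 011111110
AND → 011010110 = 214

214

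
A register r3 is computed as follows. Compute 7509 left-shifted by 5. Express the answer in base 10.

240288

7509 = 000001110101010101
shift left by 5 → 111010101010100000 = 240288
(equivalently, 7509 × 2^5 = 7509 × 32)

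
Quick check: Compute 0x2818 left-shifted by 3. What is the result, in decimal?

82112

0x2818 = 00010100000011000
shift left by 3 → 10100000011000000 = 82112
(equivalently, 10264 × 2^3 = 10264 × 8)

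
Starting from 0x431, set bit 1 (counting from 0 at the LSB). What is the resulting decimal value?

1075

x = 10000110001
bit 1 is currently 0; set it via x | (1 << 1) = x | 2
→ 10000110011 = 1075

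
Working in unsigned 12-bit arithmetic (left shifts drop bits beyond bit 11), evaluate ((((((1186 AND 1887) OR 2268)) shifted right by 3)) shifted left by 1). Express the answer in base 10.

1186 = 010010100010
1887 = 011101011111
→ AND → 010000000010 = 1026
2268 = 100011011100
→ OR → 110011011110 = 3294
→ shifted right by 3 → 000110011011 = 411
→ shifted left by 1 (mod 2^12) → 001100110110 = 822

822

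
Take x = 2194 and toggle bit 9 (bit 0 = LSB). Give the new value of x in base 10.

x = 100010010010
bit 9 is currently 0; toggle it via x ^ (1 << 9) = x ^ 512
→ 101010010010 = 2706

2706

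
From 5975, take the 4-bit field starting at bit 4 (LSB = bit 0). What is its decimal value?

5

v = 01011101010111
Shift right by 4: 0101110101
Mask low 4 bits: 0101 = 5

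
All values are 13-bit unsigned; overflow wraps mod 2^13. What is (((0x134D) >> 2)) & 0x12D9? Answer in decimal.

209

0x134D = 1001101001101
→ >> 2 → 0010011010011 = 1235
0x12D9 = 1001011011001
→ & → 0000011010001 = 209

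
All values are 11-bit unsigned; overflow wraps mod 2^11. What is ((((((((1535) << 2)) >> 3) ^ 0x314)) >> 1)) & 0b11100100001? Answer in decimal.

1535 = 10111111111
→ << 2 (mod 2^11) → 11111111100 = 2044
→ >> 3 → 00011111111 = 255
0x314 = 01100010100
→ ^ → 01111101011 = 1003
→ >> 1 → 00111110101 = 501
0b11100100001 = 11100100001
→ & → 00100100001 = 289

289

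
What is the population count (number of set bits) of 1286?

1286 = 10100000110
Count the 1s: 1 + 1 + 1 + 1 = 4

4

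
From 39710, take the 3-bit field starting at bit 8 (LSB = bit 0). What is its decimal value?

3

v = 1001101100011110
Shift right by 8: 10011011
Mask low 3 bits: 011 = 3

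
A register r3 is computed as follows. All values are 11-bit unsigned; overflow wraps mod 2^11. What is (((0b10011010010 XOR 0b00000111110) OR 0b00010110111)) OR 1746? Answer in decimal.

0b10011010010 = 10011010010
0b00000111110 = 00000111110
→ XOR → 10011101100 = 1260
0b00010110111 = 00010110111
→ OR → 10011111111 = 1279
1746 = 11011010010
→ OR → 11011111111 = 1791

1791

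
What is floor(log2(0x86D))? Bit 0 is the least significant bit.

0x86D = 100001101101
The topmost 1 is at position 11 (since 2^11 = 2048 ≤ 2157 < 4096).

11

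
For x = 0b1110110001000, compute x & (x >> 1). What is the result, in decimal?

3200

x = 1110110001000 = 7560
x>>1 = 0111011000100
AND  = 0110010000000 = 3200
(x & (x >> 1) has a 1 wherever x has two consecutive 1 bits.)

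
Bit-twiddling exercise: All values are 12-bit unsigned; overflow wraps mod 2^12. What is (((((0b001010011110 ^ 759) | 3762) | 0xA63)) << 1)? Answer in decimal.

0b001010011110 = 001010011110
759 = 001011110111
→ ^ → 000001101001 = 105
3762 = 111010110010
→ | → 111011111011 = 3835
0xA63 = 101001100011
→ | → 111011111011 = 3835
→ << 1 (mod 2^12) → 110111110110 = 3574

3574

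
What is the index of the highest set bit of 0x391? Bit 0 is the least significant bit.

9

0x391 = 1110010001
The topmost 1 is at position 9 (since 2^9 = 512 ≤ 913 < 1024).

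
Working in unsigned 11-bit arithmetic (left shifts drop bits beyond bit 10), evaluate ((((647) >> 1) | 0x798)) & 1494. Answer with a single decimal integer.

1490

647 = 01010000111
→ >> 1 → 00101000011 = 323
0x798 = 11110011000
→ | → 11111011011 = 2011
1494 = 10111010110
→ & → 10111010010 = 1490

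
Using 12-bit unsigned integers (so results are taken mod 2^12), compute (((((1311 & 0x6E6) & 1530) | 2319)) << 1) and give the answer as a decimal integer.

2590

1311 = 010100011111
0x6E6 = 011011100110
→ & → 010000000110 = 1030
1530 = 010111111010
→ & → 010000000010 = 1026
2319 = 100100001111
→ | → 110100001111 = 3343
→ << 1 (mod 2^12) → 101000011110 = 2590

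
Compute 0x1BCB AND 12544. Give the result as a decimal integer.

4352

0x1BCB = 01101111001011
12544 = 11000100000000
AND → 01000100000000 = 4352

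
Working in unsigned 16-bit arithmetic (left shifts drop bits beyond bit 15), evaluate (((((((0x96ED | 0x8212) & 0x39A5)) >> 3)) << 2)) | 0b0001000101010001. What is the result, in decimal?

0x96ED = 1001011011101101
0x8212 = 1000001000010010
→ | → 1001011011111111 = 38655
0x39A5 = 0011100110100101
→ & → 0001000010100101 = 4261
→ >> 3 → 0000001000010100 = 532
→ << 2 (mod 2^16) → 0000100001010000 = 2128
0b0001000101010001 = 0001000101010001
→ | → 0001100101010001 = 6481

6481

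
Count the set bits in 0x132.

4

0x132 = 100110010
Count the 1s: 1 + 1 + 1 + 1 = 4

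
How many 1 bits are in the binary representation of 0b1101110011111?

n = 1101110011111
Count the 1s: 1 + 1 + 1 + 1 + 1 + 1 + 1 + 1 + 1 + 1 = 10

10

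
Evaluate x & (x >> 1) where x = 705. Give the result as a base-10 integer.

x = 1011000001 = 705
x>>1 = 0101100000
AND  = 0001000000 = 64
(x & (x >> 1) has a 1 wherever x has two consecutive 1 bits.)

64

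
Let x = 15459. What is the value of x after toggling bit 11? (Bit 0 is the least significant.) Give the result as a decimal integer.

x = 11110001100011
bit 11 is currently 1; toggle it via x ^ (1 << 11) = x ^ 2048
→ 11010001100011 = 13411

13411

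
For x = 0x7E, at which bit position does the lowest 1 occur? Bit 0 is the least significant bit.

0x7E = 1111110
Trailing zeros: 1, so the lowest set bit is bit 1 (value 2).

1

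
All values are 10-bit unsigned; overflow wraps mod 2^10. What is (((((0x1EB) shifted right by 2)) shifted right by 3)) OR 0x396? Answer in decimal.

0x1EB = 0111101011
→ shifted right by 2 → 0001111010 = 122
→ shifted right by 3 → 0000001111 = 15
0x396 = 1110010110
→ OR → 1110011111 = 927

927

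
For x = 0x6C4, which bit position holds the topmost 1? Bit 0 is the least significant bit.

10

0x6C4 = 11011000100
The topmost 1 is at position 10 (since 2^10 = 1024 ≤ 1732 < 2048).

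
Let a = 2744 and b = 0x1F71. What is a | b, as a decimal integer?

8185

2744 = 0101010111000
0x1F71 = 1111101110001
 OR → 1111111111001 = 8185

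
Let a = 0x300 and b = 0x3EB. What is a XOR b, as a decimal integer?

0x300 = 1100000000
0x3EB = 1111101011
XOR → 0011101011 = 235

235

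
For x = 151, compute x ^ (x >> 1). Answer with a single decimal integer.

220

x = 10010111 = 151
x>>1 = 01001011
XOR  = 11011100 = 220
(x ^ (x >> 1) gives the standard binary-reflected Gray code of x.)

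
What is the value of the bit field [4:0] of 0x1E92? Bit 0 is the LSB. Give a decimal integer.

18

v = 01111010010010
Shift right by 0: 01111010010010
Mask low 5 bits: 10010 = 18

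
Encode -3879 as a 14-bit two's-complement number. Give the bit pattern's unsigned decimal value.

12505

3879 in 14 bits: 00111100100111
Invert: 11000011011000
Add 1:  11000011011001 = 12505
(Check: 2^14 - 3879 = 16384 - 3879 = 12505.)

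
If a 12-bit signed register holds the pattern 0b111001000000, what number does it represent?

-448

pattern = 111001000000 (MSB is 1 ⇒ negative)
Invert: 000110111111, add 1 → 000111000000 = 448, so the value is -448.
(Equivalently: 3648 - 2^12 = 3648 - 4096 = -448.)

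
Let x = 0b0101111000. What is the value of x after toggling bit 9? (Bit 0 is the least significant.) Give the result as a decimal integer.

x = 0101111000
bit 9 is currently 0; toggle it via x ^ (1 << 9) = x ^ 512
→ 1101111000 = 888

888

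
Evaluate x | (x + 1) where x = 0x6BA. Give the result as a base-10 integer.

x = 11010111010 = 1722
x + 1 = 11010111011
OR    = 11010111011 = 1723
(x | (x + 1) sets the lowest cleared bit.)

1723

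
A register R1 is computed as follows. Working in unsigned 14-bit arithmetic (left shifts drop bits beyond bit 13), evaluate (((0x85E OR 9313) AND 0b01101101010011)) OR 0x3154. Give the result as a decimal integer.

14679

0x85E = 00100001011110
9313 = 10010001100001
→ OR → 10110001111111 = 11391
0b01101101010011 = 01101101010011
→ AND → 00100001010011 = 2131
0x3154 = 11000101010100
→ OR → 11100101010111 = 14679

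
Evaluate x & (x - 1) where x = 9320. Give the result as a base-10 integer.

9312

x = 10010001101000 = 9320
x - 1 = 10010001100111
AND   = 10010001100000 = 9312
(x & (x - 1) clears the lowest set bit of x.)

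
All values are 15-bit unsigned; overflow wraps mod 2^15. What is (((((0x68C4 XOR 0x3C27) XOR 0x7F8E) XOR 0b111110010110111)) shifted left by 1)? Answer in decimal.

12212

0x68C4 = 110100011000100
0x3C27 = 011110000100111
→ XOR → 101010011100011 = 21731
0x7F8E = 111111110001110
→ XOR → 010101101101101 = 11117
0b111110010110111 = 111110010110111
→ XOR → 101011111011010 = 22490
→ shifted left by 1 (mod 2^15) → 010111110110100 = 12212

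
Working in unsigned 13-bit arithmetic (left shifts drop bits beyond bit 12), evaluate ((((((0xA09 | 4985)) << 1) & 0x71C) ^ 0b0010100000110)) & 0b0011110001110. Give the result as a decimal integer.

0xA09 = 0101000001001
4985 = 1001101111001
→ | → 1101101111001 = 7033
→ << 1 (mod 2^13) → 1011011110010 = 5874
0x71C = 0011100011100
→ & → 0011000010000 = 1552
0b0010100000110 = 0010100000110
→ ^ → 0001100010110 = 790
0b0011110001110 = 0011110001110
→ & → 0001100000110 = 774

774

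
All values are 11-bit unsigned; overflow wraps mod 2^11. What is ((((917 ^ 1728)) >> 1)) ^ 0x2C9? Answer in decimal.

99

917 = 01110010101
1728 = 11011000000
→ ^ → 10101010101 = 1365
→ >> 1 → 01010101010 = 682
0x2C9 = 01011001001
→ ^ → 00001100011 = 99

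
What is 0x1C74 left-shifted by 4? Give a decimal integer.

0x1C74 = 00001110001110100
shift left by 4 → 11100011101000000 = 116544
(equivalently, 7284 × 2^4 = 7284 × 16)

116544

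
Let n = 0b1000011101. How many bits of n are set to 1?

n = 1000011101
Count the 1s: 1 + 1 + 1 + 1 + 1 = 5

5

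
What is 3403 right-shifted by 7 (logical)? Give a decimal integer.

3403 = 110101001011
shift right by 7 → 000000011010 = 26
(equivalently, floor(3403 / 128))

26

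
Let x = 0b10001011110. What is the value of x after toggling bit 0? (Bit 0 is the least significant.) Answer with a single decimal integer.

1119

x = 10001011110
bit 0 is currently 0; toggle it via x ^ (1 << 0) = x ^ 1
→ 10001011111 = 1119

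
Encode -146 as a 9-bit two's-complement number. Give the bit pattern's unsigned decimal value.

146 in 9 bits: 010010010
Invert: 101101101
Add 1:  101101110 = 366
(Check: 2^9 - 146 = 512 - 146 = 366.)

366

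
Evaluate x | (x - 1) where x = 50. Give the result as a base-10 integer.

51

x = 110010 = 50
x - 1 = 110001
OR    = 110011 = 51
(x | (x - 1) sets all bits below the lowest set bit.)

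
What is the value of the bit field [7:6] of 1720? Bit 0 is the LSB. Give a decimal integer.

2

v = 11010111000
Shift right by 6: 11010
Mask low 2 bits: 10 = 2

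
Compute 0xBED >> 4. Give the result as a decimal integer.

190

0xBED = 101111101101
shift right by 4 → 000010111110 = 190
(equivalently, floor(3053 / 16))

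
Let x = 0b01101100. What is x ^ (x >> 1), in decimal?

90

x = 1101100 = 108
x>>1 = 0110110
XOR  = 1011010 = 90
(x ^ (x >> 1) gives the standard binary-reflected Gray code of x.)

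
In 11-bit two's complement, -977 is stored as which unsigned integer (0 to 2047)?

977 in 11 bits: 01111010001
Invert: 10000101110
Add 1:  10000101111 = 1071
(Check: 2^11 - 977 = 2048 - 977 = 1071.)

1071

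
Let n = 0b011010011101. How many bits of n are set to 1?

7

n = 11010011101
Count the 1s: 1 + 1 + 1 + 1 + 1 + 1 + 1 = 7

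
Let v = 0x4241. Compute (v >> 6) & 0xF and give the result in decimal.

9

v = 0100001001000001
Shift right by 6: 0100001001
Mask low 4 bits: 1001 = 9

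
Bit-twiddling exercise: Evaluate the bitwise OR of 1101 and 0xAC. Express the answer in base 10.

1261

1101 = 10001001101
0xAC = 00010101100
 OR → 10011101101 = 1261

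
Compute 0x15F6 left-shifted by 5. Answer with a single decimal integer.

0x15F6 = 000001010111110110
shift left by 5 → 101011111011000000 = 179904
(equivalently, 5622 × 2^5 = 5622 × 32)

179904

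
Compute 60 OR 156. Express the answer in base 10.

188

60 = 00111100
156 = 10011100
 OR → 10111100 = 188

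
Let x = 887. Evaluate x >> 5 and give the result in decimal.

887 = 1101110111
shift right by 5 → 0000011011 = 27
(equivalently, floor(887 / 32))

27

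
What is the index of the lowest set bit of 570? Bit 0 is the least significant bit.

570 = 1000111010
Trailing zeros: 1, so the lowest set bit is bit 1 (value 2).

1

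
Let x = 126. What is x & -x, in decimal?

x = 1111110 = 126
-x (two's complement) = …0000010
AND   = 0000010 = 2
(x & -x isolates the lowest set bit of x.)

2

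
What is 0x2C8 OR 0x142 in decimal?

0x2C8 = 1011001000
0x142 = 0101000010
 OR → 1111001010 = 970

970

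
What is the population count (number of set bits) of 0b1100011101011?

8

n = 1100011101011
Count the 1s: 1 + 1 + 1 + 1 + 1 + 1 + 1 + 1 = 8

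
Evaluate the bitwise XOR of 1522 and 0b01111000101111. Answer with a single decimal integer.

7133

1522 = 0010111110010
b = 1111000101111
XOR → 1101111011101 = 7133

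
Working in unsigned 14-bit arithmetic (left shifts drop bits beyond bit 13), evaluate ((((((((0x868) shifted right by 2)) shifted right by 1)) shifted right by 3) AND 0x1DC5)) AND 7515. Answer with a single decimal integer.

1

0x868 = 00100001101000
→ shifted right by 2 → 00001000011010 = 538
→ shifted right by 1 → 00000100001101 = 269
→ shifted right by 3 → 00000000100001 = 33
0x1DC5 = 01110111000101
→ AND → 00000000000001 = 1
7515 = 01110101011011
→ AND → 00000000000001 = 1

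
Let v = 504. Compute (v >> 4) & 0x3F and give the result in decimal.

v = 0111111000
Shift right by 4: 011111
Mask low 6 bits: 011111 = 31

31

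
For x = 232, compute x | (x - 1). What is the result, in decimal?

x = 11101000 = 232
x - 1 = 11100111
OR    = 11101111 = 239
(x | (x - 1) sets all bits below the lowest set bit.)

239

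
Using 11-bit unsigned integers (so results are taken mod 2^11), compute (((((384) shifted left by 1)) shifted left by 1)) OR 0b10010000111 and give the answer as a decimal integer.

1671

384 = 00110000000
→ shifted left by 1 (mod 2^11) → 01100000000 = 768
→ shifted left by 1 (mod 2^11) → 11000000000 = 1536
0b10010000111 = 10010000111
→ OR → 11010000111 = 1671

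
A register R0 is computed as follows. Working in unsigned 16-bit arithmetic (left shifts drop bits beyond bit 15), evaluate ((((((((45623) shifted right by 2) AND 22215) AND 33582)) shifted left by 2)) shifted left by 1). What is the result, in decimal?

45623 = 1011001000110111
→ shifted right by 2 → 0010110010001101 = 11405
22215 = 0101011011000111
→ AND → 0000010010000101 = 1157
33582 = 1000001100101110
→ AND → 0000000000000100 = 4
→ shifted left by 2 (mod 2^16) → 0000000000010000 = 16
→ shifted left by 1 (mod 2^16) → 0000000000100000 = 32

32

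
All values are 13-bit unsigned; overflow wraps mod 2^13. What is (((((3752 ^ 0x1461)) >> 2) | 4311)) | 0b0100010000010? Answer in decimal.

7927

3752 = 0111010101000
0x1461 = 1010001100001
→ ^ → 1101011001001 = 6857
→ >> 2 → 0011010110010 = 1714
4311 = 1000011010111
→ | → 1011011110111 = 5879
0b0100010000010 = 0100010000010
→ | → 1111011110111 = 7927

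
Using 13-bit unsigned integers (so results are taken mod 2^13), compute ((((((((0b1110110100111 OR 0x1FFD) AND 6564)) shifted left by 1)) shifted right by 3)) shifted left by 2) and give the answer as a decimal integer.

0b1110110100111 = 1110110100111
0x1FFD = 1111111111101
→ OR → 1111111111111 = 8191
6564 = 1100110100100
→ AND → 1100110100100 = 6564
→ shifted left by 1 (mod 2^13) → 1001101001000 = 4936
→ shifted right by 3 → 0001001101001 = 617
→ shifted left by 2 (mod 2^13) → 0100110100100 = 2468

2468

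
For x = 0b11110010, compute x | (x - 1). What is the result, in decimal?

243

x = 11110010 = 242
x - 1 = 11110001
OR    = 11110011 = 243
(x | (x - 1) sets all bits below the lowest set bit.)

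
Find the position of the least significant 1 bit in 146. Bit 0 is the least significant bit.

146 = 10010010
Trailing zeros: 1, so the lowest set bit is bit 1 (value 2).

1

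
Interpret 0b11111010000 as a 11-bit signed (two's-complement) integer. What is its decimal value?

-48

pattern = 11111010000 (MSB is 1 ⇒ negative)
Invert: 00000101111, add 1 → 00000110000 = 48, so the value is -48.
(Equivalently: 2000 - 2^11 = 2000 - 2048 = -48.)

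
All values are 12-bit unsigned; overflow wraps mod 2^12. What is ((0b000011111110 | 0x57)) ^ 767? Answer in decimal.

512

0b000011111110 = 000011111110
0x57 = 000001010111
→ | → 000011111111 = 255
767 = 001011111111
→ ^ → 001000000000 = 512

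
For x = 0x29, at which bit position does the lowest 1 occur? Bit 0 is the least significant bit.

0

0x29 = 101001
Trailing zeros: 0, so the lowest set bit is bit 0 (value 1).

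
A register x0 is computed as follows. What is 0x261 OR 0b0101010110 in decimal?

887

0x261 = 1001100001
b = 0101010110
 OR → 1101110111 = 887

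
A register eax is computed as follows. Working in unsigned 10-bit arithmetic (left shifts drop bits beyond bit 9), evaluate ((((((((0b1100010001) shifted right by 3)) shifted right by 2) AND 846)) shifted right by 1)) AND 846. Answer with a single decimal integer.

4

0b1100010001 = 1100010001
→ shifted right by 3 → 0001100010 = 98
→ shifted right by 2 → 0000011000 = 24
846 = 1101001110
→ AND → 0000001000 = 8
→ shifted right by 1 → 0000000100 = 4
846 = 1101001110
→ AND → 0000000100 = 4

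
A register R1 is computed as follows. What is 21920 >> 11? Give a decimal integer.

10

21920 = 101010110100000
shift right by 11 → 000000000001010 = 10
(equivalently, floor(21920 / 2048))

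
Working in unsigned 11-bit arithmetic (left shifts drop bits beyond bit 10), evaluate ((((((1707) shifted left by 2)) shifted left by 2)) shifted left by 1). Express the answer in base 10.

1707 = 11010101011
→ shifted left by 2 (mod 2^11) → 01010101100 = 684
→ shifted left by 2 (mod 2^11) → 01010110000 = 688
→ shifted left by 1 (mod 2^11) → 10101100000 = 1376

1376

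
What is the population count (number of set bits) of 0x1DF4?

9

0x1DF4 = 1110111110100
Count the 1s: 1 + 1 + 1 + 1 + 1 + 1 + 1 + 1 + 1 = 9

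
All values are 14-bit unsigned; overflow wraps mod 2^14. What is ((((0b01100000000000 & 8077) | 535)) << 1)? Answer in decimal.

0b01100000000000 = 01100000000000
8077 = 01111110001101
→ & → 01100000000000 = 6144
535 = 00001000010111
→ | → 01101000010111 = 6679
→ << 1 (mod 2^14) → 11010000101110 = 13358

13358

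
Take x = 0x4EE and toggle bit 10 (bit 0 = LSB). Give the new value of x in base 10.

238

x = 10011101110
bit 10 is currently 1; toggle it via x ^ (1 << 10) = x ^ 1024
→ 00011101110 = 238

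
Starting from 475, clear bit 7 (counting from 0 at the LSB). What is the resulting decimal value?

x = 111011011
bit 7 is currently 1; clear it via x & ~(1 << 7) = x & ~128
→ 101011011 = 347

347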